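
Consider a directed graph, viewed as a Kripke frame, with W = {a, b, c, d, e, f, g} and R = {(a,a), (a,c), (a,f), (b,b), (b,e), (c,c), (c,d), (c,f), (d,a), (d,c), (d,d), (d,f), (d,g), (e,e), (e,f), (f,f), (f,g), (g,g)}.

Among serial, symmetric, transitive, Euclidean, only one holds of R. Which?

Serial: yes — every world has a successor (e.g. a R a).
Symmetric: no — a R c but not c R a.
Transitive: no — a R c and c R d, but not a R d.
Euclidean: no — a R f and a R c, but not f R c.
Only serial holds.

serial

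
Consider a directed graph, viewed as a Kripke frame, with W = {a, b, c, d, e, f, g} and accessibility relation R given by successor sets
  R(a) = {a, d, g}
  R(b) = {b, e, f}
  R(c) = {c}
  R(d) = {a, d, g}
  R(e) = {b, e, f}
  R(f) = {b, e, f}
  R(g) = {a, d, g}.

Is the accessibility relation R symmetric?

Yes

Symmetric: yes — every pair in R has its reverse in R.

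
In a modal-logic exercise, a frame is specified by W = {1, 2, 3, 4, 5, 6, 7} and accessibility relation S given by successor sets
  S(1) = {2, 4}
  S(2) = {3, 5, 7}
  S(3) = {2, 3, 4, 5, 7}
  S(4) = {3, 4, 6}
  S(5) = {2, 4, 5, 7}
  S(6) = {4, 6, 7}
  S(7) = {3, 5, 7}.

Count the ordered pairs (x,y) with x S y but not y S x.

6

Enumerating: (1,2), (1,4), (2,7), (3,5), (5,4), (6,7).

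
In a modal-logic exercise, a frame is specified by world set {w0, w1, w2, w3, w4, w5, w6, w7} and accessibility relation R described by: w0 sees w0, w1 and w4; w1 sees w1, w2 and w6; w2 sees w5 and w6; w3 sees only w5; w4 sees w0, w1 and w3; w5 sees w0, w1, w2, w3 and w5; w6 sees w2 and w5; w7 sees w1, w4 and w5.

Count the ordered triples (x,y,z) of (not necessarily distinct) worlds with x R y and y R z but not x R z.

32

Enumerating: (w0,w1,w2), (w0,w1,w6), (w0,w4,w3), (w1,w2,w5), (w1,w6,w5), (w2,w5,w0), (w2,w5,w1), (w2,w5,w2), (w2,w5,w3), (w2,w6,w2), (w3,w5,w0), (w3,w5,w1), … and 20 more.
Total: 32.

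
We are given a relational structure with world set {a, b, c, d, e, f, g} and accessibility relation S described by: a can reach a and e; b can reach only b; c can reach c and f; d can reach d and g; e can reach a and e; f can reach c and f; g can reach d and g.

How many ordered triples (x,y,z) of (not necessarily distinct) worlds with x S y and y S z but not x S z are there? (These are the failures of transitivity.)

0

S is transitive; there are no such tuples.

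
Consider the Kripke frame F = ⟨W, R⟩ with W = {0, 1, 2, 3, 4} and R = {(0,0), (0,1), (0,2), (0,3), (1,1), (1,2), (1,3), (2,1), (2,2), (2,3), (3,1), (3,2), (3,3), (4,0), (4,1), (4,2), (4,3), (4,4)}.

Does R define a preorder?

Reflexive: yes — every world is R-related to itself.
Transitive: yes — every two-step R-path is closed by a direct edge.
So R is a preorder.

Yes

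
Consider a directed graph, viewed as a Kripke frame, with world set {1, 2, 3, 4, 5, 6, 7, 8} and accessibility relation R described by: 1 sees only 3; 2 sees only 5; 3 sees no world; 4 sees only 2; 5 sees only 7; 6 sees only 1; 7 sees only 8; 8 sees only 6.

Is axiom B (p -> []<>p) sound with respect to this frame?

No

By correspondence theory, B is valid on a frame iff R is symmetric.
Symmetric: no — 1 R 3 but not 3 R 1.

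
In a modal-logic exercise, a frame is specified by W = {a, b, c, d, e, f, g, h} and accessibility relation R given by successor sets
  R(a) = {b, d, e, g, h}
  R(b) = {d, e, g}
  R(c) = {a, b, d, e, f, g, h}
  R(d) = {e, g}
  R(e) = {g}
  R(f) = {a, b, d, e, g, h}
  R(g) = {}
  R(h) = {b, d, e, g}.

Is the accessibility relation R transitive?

Yes

Transitive: yes — every two-step R-path is closed by a direct edge.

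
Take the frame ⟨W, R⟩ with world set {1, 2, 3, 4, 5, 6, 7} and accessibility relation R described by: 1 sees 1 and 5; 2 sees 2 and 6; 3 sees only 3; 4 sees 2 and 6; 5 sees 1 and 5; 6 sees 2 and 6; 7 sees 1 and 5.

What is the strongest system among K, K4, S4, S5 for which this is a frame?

Transitive (axiom 4): yes — every two-step R-path is closed by a direct edge.
Reflexive (axiom T): no — 4 is not related to itself.
Euclidean (axiom 5): yes — any two successors of a common world are R-related.
So F validates K, K4; S4 would additionally require R to be reflexive. The strongest is K4.

K4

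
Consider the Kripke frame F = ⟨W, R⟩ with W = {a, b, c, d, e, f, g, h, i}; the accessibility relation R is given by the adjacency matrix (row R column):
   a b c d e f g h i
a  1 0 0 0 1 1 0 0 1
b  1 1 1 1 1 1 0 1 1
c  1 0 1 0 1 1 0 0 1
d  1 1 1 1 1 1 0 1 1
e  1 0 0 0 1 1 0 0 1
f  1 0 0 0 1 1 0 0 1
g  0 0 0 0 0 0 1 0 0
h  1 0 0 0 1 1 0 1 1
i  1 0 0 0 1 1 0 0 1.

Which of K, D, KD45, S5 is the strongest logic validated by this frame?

D

Serial (axiom D): yes — every world has a successor (e.g. a R a).
Euclidean (axiom 5): no — b R a and b R c, but not a R c.
Transitive (axiom 4): yes — every two-step R-path is closed by a direct edge.
Reflexive (axiom T): yes — every world is R-related to itself.
So F validates K, D; KD45 would additionally require R to be Euclidean. The strongest is D.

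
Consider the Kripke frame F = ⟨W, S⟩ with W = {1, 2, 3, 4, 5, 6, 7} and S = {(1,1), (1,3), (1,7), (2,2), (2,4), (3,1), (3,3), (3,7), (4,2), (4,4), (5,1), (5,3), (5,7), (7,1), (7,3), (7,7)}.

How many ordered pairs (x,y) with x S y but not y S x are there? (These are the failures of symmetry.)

3

Enumerating: (5,1), (5,3), (5,7).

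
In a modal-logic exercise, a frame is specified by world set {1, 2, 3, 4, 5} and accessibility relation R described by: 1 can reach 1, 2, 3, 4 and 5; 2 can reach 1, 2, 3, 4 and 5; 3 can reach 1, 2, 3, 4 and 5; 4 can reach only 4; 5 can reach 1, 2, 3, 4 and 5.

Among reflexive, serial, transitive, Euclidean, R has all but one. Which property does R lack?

Reflexive: yes — every world is R-related to itself.
Serial: yes — every world has a successor (e.g. 1 R 1).
Transitive: yes — every two-step R-path is closed by a direct edge.
Euclidean: no — 1 R 4 and 1 R 2, but not 4 R 2.
Only Euclidean fails.

Euclidean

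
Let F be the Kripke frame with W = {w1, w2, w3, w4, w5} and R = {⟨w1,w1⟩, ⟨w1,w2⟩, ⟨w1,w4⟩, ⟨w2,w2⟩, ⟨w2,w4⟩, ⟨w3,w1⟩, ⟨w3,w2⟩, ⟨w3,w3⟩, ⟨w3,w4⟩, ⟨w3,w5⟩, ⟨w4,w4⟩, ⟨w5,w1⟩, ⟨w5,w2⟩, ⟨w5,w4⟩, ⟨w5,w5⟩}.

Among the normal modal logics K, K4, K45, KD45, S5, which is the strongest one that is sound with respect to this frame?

K4

Transitive (axiom 4): yes — every two-step R-path is closed by a direct edge.
Euclidean (axiom 5): no — w1 R w4 and w1 R w2, but not w4 R w2.
Serial (axiom D): yes — every world has a successor (e.g. w1 R w1).
Reflexive (axiom T): yes — every world is R-related to itself.
So F validates K, K4; K45 would additionally require R to be Euclidean. The strongest is K4.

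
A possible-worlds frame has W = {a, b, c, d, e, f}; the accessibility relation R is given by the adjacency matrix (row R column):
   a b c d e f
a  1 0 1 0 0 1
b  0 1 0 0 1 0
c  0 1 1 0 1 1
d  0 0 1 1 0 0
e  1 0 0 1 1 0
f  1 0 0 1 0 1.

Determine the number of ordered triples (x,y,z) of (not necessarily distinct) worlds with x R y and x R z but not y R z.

Enumerating: (a,c,a), (a,f,c), (b,e,b), (c,b,c), (c,b,f), (c,e,b), (c,e,c), (c,e,f), (c,f,b), (c,f,c), (c,f,e), (d,c,d), … and 7 more.
Total: 19.

19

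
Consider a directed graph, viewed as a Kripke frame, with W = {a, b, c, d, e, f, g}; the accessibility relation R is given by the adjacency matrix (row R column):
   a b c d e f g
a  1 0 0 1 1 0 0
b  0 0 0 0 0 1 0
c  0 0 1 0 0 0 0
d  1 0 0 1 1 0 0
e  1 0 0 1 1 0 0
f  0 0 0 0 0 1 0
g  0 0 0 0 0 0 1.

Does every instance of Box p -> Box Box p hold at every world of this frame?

Axiom 4 corresponds to the accessibility relation being transitive.
Transitive: yes — every two-step R-path is closed by a direct edge.

Yes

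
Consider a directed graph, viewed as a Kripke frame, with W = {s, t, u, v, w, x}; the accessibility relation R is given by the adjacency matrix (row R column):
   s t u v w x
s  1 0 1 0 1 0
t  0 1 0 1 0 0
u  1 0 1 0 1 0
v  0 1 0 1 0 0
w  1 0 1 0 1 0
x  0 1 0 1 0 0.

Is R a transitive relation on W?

Transitive: yes — every two-step R-path is closed by a direct edge.

Yes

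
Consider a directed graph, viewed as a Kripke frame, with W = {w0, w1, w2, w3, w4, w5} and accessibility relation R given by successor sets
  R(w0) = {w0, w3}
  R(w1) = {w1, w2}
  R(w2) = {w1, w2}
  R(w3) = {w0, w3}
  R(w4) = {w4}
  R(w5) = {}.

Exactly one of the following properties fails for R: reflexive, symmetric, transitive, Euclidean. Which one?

Reflexive: no — w5 is not related to itself.
Symmetric: yes — every pair in R has its reverse in R.
Transitive: yes — every two-step R-path is closed by a direct edge.
Euclidean: yes — any two successors of a common world are R-related.
Only reflexive fails.

reflexive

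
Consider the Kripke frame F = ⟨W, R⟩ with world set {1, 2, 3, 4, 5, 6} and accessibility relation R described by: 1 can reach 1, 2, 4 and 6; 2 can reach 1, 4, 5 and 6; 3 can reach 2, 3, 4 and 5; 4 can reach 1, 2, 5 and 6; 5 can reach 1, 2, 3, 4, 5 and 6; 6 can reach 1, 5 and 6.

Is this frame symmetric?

No

Symmetric: no — 2 R 6 but not 6 R 2.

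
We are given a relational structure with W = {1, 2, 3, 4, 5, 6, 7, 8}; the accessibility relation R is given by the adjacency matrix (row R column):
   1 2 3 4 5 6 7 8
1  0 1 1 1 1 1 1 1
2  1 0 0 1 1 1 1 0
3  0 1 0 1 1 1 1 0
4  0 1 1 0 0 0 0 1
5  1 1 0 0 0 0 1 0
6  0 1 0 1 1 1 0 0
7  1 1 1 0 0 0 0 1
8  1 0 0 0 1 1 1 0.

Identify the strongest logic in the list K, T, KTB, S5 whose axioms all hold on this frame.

K

Reflexive (axiom T): no — 1 is not related to itself.
Symmetric (axiom B): no — 1 R 3 but not 3 R 1.
Euclidean (axiom 5): no — 1 R 2 and 1 R 3, but not 2 R 3.
So F validates K; T would additionally require R to be reflexive. The strongest is K.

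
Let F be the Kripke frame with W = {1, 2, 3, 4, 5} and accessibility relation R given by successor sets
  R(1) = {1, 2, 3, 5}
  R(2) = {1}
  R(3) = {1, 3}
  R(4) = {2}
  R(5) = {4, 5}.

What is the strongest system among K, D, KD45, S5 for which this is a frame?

Serial (axiom D): yes — every world has a successor (e.g. 1 R 1).
Euclidean (axiom 5): no — 1 R 2 and 1 R 3, but not 2 R 3.
Transitive (axiom 4): no — 1 R 5 and 5 R 4, but not 1 R 4.
Reflexive (axiom T): no — 2 is not related to itself.
So F validates K, D; KD45 would additionally require R to be Euclidean and transitive. The strongest is D.

D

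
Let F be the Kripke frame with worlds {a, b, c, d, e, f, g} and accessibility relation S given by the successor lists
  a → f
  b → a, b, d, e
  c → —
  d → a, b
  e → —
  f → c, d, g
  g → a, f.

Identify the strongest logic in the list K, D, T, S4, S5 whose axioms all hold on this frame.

K

Serial (axiom D): no — c has no S-successor.
Reflexive (axiom T): no — a is not related to itself.
Transitive (axiom 4): no — a S f and f S c, but not a S c.
Euclidean (axiom 5): no — b S a and b S d, but not a S d.
So F validates K; D would additionally require S to be serial. The strongest is K.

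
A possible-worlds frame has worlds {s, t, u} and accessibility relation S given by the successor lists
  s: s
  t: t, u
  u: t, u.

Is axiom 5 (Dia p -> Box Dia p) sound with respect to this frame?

By correspondence theory, 5 is valid on a frame iff S is Euclidean.
Euclidean: yes — any two successors of a common world are S-related.

Yes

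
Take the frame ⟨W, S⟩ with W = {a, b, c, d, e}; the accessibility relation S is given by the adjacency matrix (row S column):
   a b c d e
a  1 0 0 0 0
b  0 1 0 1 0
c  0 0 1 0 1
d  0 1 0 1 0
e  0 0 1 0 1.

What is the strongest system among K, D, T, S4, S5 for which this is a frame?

S5

Serial (axiom D): yes — every world has a successor (e.g. a S a).
Reflexive (axiom T): yes — every world is S-related to itself.
Transitive (axiom 4): yes — every two-step S-path is closed by a direct edge.
Euclidean (axiom 5): yes — any two successors of a common world are S-related.
So F validates K, D, T, S4, S5. The strongest is S5.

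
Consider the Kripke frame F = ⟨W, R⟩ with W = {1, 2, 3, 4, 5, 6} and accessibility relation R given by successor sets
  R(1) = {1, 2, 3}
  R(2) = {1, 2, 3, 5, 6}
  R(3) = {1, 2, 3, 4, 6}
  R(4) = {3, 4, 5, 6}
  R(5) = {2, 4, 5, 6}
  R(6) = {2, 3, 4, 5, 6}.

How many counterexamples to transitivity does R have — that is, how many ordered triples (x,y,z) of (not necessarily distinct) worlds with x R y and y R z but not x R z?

Enumerating: (1,2,5), (1,2,6), (1,3,4), (1,3,6), (2,3,4), (2,5,4), (2,6,4), (3,2,5), (3,4,5), (3,6,5), (4,3,1), (4,3,2), … and 8 more.
Total: 20.

20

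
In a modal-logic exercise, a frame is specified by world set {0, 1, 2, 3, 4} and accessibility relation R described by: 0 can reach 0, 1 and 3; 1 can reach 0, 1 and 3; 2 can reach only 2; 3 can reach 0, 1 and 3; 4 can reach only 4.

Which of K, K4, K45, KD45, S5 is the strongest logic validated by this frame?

Transitive (axiom 4): yes — every two-step R-path is closed by a direct edge.
Euclidean (axiom 5): yes — any two successors of a common world are R-related.
Serial (axiom D): yes — every world has a successor (e.g. 0 R 0).
Reflexive (axiom T): yes — every world is R-related to itself.
So F validates K, K4, K45, KD45, S5. The strongest is S5.

S5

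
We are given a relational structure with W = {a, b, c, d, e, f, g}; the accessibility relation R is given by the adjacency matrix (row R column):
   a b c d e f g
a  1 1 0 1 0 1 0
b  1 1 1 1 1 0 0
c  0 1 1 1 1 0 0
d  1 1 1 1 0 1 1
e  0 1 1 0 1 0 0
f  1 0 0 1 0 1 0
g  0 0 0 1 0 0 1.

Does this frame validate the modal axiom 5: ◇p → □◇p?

The schema 5 characterises exactly the Euclidean frames.
Euclidean: no — a R b and a R f, but not b R f.

No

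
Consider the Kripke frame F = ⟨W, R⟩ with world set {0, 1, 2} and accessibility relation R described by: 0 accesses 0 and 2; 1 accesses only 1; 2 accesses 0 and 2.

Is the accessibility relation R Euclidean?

Euclidean: yes — any two successors of a common world are R-related.

Yes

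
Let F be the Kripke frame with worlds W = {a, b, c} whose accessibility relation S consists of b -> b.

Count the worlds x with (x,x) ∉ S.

2

Enumerating: a, c.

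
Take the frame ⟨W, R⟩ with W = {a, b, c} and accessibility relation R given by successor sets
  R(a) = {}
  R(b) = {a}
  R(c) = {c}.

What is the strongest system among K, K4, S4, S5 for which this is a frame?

K4

Transitive (axiom 4): yes — every two-step R-path is closed by a direct edge.
Reflexive (axiom T): no — a is not related to itself.
Euclidean (axiom 5): no — b R a and b R a, but not a R a.
So F validates K, K4; S4 would additionally require R to be reflexive. The strongest is K4.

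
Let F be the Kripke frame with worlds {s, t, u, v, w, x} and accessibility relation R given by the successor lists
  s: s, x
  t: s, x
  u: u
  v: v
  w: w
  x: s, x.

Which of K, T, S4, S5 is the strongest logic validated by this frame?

K

Reflexive (axiom T): no — t is not related to itself.
Transitive (axiom 4): yes — every two-step R-path is closed by a direct edge.
Euclidean (axiom 5): yes — any two successors of a common world are R-related.
So F validates K; T would additionally require R to be reflexive. The strongest is K.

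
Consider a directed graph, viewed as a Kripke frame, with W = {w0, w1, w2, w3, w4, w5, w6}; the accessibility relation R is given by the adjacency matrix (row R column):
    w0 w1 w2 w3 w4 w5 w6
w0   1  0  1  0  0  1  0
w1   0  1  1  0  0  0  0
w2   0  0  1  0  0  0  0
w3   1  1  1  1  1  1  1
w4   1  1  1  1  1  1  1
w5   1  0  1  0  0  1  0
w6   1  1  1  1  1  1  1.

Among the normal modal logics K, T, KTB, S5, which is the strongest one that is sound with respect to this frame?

Reflexive (axiom T): yes — every world is R-related to itself.
Symmetric (axiom B): no — w0 R w2 but not w2 R w0.
Euclidean (axiom 5): no — w0 R w2 and w0 R w5, but not w2 R w5.
So F validates K, T; KTB would additionally require R to be symmetric. The strongest is T.

T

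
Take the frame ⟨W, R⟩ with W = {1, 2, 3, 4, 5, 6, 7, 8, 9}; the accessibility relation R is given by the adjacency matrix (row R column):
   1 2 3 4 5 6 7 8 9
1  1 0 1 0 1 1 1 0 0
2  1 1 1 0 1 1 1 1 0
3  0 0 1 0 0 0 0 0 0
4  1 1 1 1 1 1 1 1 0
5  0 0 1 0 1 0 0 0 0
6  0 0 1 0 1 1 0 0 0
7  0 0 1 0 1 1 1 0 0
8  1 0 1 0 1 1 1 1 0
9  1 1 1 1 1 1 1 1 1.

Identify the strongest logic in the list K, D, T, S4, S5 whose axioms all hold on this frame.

S4

Serial (axiom D): yes — every world has a successor (e.g. 1 R 1).
Reflexive (axiom T): yes — every world is R-related to itself.
Transitive (axiom 4): yes — every two-step R-path is closed by a direct edge.
Euclidean (axiom 5): no — 1 R 3 and 1 R 5, but not 3 R 5.
So F validates K, D, T, S4; S5 would additionally require R to be Euclidean. The strongest is S4.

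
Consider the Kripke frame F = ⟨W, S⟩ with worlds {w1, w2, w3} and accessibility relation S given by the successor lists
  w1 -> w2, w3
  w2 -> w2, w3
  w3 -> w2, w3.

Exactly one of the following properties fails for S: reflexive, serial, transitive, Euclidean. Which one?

Reflexive: no — w1 is not related to itself.
Serial: yes — every world has a successor (e.g. w1 S w2).
Transitive: yes — every two-step S-path is closed by a direct edge.
Euclidean: yes — any two successors of a common world are S-related.
Only reflexive fails.

reflexive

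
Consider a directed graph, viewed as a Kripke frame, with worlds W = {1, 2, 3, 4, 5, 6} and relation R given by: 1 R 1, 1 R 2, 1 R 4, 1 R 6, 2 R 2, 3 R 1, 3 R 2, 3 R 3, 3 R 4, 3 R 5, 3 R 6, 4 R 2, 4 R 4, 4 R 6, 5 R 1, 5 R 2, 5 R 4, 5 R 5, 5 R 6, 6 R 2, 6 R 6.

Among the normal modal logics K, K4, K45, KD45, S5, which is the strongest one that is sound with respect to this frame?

Transitive (axiom 4): yes — every two-step R-path is closed by a direct edge.
Euclidean (axiom 5): no — 1 R 2 and 1 R 4, but not 2 R 4.
Serial (axiom D): yes — every world has a successor (e.g. 1 R 1).
Reflexive (axiom T): yes — every world is R-related to itself.
So F validates K, K4; K45 would additionally require R to be Euclidean. The strongest is K4.

K4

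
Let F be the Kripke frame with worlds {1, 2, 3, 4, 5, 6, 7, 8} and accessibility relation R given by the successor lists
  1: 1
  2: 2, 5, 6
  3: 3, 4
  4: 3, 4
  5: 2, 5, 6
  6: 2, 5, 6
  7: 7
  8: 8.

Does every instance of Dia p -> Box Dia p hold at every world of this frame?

Yes

The schema 5 characterises exactly the Euclidean frames.
Euclidean: yes — any two successors of a common world are R-related.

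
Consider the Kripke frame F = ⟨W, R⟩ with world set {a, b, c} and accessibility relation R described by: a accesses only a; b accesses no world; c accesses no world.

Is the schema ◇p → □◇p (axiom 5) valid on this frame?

The schema 5 characterises exactly the Euclidean frames.
Euclidean: yes — any two successors of a common world are R-related.

Yes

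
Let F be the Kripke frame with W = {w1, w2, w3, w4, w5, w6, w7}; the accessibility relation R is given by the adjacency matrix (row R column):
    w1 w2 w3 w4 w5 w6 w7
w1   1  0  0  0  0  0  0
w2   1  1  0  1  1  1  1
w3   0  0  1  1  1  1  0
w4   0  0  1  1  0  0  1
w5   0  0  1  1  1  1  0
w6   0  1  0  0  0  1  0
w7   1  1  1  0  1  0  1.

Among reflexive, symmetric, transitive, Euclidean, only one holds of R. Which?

Reflexive: yes — every world is R-related to itself.
Symmetric: no — w2 R w1 but not w1 R w2.
Transitive: no — w2 R w4 and w4 R w3, but not w2 R w3.
Euclidean: no — w2 R w1 and w2 R w4, but not w1 R w4.
Only reflexive holds.

reflexive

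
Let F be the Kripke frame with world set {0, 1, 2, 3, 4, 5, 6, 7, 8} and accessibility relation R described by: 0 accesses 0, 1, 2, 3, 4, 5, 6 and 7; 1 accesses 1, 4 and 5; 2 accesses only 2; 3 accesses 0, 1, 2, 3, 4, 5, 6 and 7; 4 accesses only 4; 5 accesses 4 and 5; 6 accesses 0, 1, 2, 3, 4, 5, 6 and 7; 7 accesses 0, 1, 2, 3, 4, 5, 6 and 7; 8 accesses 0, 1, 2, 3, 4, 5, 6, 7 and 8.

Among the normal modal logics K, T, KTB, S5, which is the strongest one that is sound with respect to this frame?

Reflexive (axiom T): yes — every world is R-related to itself.
Symmetric (axiom B): no — 0 R 1 but not 1 R 0.
Euclidean (axiom 5): no — 0 R 1 and 0 R 2, but not 1 R 2.
So F validates K, T; KTB would additionally require R to be symmetric. The strongest is T.

T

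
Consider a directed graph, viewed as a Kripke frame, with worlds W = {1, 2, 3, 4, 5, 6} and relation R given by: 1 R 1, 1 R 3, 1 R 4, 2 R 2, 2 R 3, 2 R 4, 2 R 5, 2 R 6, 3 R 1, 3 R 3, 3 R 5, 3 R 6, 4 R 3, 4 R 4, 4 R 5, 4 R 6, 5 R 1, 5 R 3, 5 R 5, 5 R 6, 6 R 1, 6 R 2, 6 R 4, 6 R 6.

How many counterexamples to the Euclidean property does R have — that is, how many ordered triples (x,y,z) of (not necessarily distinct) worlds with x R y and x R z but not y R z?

Enumerating: (1,3,4), (1,4,1), (2,3,2), (2,3,4), (2,4,2), (2,5,2), (2,5,4), (2,6,3), (2,6,5), (3,1,5), (3,1,6), (3,6,3), … and 14 more.
Total: 26.

26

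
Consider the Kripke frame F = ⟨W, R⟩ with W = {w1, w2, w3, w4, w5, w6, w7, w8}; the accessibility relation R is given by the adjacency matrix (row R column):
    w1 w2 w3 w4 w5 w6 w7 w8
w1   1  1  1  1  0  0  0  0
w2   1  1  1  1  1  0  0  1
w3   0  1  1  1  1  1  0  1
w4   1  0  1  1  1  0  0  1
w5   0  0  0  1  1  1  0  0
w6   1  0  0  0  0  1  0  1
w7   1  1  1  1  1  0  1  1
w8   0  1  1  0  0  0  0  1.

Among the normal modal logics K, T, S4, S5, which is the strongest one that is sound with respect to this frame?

T

Reflexive (axiom T): yes — every world is R-related to itself.
Transitive (axiom 4): no — w1 R w2 and w2 R w5, but not w1 R w5.
Euclidean (axiom 5): no — w1 R w4 and w1 R w2, but not w4 R w2.
So F validates K, T; S4 would additionally require R to be transitive. The strongest is T.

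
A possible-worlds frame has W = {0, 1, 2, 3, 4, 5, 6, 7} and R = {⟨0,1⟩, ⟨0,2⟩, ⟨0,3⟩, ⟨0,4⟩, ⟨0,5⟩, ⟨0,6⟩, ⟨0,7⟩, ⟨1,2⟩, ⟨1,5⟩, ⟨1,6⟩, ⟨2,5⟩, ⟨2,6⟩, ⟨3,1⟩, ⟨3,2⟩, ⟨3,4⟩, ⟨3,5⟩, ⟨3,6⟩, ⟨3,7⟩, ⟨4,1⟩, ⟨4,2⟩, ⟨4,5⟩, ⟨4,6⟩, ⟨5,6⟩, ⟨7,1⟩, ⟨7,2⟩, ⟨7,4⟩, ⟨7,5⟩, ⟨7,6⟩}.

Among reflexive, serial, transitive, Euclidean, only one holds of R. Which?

Reflexive: no — 0 is not related to itself.
Serial: no — 6 has no R-successor.
Transitive: yes — every two-step R-path is closed by a direct edge.
Euclidean: no — 0 R 1 and 0 R 3, but not 1 R 3.
Only transitive holds.

transitive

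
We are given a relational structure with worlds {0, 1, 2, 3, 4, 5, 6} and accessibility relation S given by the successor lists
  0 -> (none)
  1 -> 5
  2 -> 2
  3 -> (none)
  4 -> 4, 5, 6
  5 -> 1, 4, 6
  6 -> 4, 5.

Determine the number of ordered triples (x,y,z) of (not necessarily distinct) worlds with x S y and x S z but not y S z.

Enumerating: (1,5,5), (4,5,5), (4,6,6), (5,1,1), (5,1,4), (5,1,6), (5,4,1), (5,6,1), (5,6,6), (6,5,5).

10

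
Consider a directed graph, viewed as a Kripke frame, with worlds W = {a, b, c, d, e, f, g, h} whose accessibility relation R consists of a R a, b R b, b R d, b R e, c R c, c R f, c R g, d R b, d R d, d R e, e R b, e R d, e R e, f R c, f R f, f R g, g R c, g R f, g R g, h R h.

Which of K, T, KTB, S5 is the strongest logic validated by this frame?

Reflexive (axiom T): yes — every world is R-related to itself.
Symmetric (axiom B): yes — every pair in R has its reverse in R.
Euclidean (axiom 5): yes — any two successors of a common world are R-related.
So F validates K, T, KTB, S5. The strongest is S5.

S5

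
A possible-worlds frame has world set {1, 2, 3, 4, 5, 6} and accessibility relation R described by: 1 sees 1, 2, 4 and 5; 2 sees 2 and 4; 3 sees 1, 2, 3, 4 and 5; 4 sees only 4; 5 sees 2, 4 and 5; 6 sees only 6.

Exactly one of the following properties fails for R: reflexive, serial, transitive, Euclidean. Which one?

Reflexive: yes — every world is R-related to itself.
Serial: yes — every world has a successor (e.g. 1 R 1).
Transitive: yes — every two-step R-path is closed by a direct edge.
Euclidean: no — 1 R 2 and 1 R 5, but not 2 R 5.
Only Euclidean fails.

Euclidean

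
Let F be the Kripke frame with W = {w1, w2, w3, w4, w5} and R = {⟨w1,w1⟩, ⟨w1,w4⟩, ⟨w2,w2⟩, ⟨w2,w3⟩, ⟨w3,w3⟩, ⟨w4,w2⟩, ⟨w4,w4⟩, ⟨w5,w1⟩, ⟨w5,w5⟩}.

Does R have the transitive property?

No

Transitive: no — w1 R w4 and w4 R w2, but not w1 R w2.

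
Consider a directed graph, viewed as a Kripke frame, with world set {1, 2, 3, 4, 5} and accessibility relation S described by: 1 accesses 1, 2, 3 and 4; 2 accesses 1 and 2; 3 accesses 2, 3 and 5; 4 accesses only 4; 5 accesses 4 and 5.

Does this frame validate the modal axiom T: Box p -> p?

Axiom T corresponds to the accessibility relation being reflexive.
Reflexive: yes — every world is S-related to itself.

Yes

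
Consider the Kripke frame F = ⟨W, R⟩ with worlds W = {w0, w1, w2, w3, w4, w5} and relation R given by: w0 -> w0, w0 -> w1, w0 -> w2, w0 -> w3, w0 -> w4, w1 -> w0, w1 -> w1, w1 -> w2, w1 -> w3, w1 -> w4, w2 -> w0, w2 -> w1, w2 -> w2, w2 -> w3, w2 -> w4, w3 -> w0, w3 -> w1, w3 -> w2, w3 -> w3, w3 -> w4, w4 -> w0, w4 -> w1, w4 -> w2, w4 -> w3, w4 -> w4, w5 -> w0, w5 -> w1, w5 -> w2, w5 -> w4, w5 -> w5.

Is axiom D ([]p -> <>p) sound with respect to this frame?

Yes

By correspondence theory, D is valid on a frame iff R is serial.
Serial: yes — every world has a successor (e.g. w0 R w0).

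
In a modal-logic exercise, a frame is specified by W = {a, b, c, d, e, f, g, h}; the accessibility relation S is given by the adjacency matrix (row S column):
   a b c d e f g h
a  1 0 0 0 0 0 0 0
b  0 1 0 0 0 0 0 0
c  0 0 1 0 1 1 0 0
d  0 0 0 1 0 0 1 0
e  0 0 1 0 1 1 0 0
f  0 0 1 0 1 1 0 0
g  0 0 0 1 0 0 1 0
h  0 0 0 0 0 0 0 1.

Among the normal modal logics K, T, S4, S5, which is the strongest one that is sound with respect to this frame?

S5

Reflexive (axiom T): yes — every world is S-related to itself.
Transitive (axiom 4): yes — every two-step S-path is closed by a direct edge.
Euclidean (axiom 5): yes — any two successors of a common world are S-related.
So F validates K, T, S4, S5. The strongest is S5.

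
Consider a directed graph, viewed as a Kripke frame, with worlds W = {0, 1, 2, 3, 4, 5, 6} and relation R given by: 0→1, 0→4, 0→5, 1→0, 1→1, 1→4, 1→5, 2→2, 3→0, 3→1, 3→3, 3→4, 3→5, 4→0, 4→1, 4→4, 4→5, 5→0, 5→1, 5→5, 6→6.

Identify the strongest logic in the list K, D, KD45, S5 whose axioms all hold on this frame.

D

Serial (axiom D): yes — every world has a successor (e.g. 0 R 1).
Euclidean (axiom 5): no — 0 R 5 and 0 R 4, but not 5 R 4.
Transitive (axiom 4): no — 5 R 0 and 0 R 4, but not 5 R 4.
Reflexive (axiom T): no — 0 is not related to itself.
So F validates K, D; KD45 would additionally require R to be Euclidean and transitive. The strongest is D.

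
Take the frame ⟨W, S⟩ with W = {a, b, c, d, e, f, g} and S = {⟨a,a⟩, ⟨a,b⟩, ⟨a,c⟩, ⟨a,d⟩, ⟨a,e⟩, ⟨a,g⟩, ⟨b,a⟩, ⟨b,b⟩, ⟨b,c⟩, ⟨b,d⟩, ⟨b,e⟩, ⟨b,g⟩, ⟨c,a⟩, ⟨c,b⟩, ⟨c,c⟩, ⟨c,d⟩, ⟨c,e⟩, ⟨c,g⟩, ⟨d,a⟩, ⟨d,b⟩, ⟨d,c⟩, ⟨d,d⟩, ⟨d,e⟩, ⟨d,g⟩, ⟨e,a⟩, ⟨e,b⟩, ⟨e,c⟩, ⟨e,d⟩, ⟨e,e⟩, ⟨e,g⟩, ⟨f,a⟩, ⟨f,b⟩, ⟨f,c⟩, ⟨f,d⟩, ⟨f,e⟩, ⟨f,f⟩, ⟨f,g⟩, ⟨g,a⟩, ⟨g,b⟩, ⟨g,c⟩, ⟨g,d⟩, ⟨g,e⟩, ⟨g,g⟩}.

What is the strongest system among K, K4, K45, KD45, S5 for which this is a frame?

Transitive (axiom 4): yes — every two-step S-path is closed by a direct edge.
Euclidean (axiom 5): no — f S a and f S f, but not a S f.
Serial (axiom D): yes — every world has a successor (e.g. a S a).
Reflexive (axiom T): yes — every world is S-related to itself.
So F validates K, K4; K45 would additionally require S to be Euclidean. The strongest is K4.

K4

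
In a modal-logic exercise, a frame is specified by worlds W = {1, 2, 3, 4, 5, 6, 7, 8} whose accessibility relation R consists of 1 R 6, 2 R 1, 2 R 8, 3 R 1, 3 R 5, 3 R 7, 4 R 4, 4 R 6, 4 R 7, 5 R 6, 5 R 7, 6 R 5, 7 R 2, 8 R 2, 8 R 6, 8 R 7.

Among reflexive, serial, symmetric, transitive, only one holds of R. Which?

serial

Reflexive: no — 1 is not related to itself.
Serial: yes — every world has a successor (e.g. 1 R 6).
Symmetric: no — 1 R 6 but not 6 R 1.
Transitive: no — 1 R 6 and 6 R 5, but not 1 R 5.
Only serial holds.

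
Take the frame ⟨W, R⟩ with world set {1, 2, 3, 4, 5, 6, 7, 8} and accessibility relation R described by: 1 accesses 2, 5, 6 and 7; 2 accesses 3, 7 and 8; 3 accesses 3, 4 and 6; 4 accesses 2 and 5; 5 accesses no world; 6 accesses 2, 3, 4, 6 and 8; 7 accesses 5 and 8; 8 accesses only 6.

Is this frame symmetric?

Symmetric: no — 1 R 2 but not 2 R 1.

No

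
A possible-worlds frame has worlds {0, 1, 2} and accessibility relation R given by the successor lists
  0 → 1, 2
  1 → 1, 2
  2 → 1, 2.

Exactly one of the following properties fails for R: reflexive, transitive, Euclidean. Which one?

reflexive

Reflexive: no — 0 is not related to itself.
Transitive: yes — every two-step R-path is closed by a direct edge.
Euclidean: yes — any two successors of a common world are R-related.
Only reflexive fails.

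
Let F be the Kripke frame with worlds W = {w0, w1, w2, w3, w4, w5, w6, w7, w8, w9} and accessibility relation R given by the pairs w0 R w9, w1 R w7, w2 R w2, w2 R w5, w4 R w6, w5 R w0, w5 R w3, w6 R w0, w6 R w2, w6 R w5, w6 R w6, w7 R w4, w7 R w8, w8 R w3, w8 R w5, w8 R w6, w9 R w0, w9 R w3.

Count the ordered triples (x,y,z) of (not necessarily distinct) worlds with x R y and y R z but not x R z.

20

Enumerating: (w0,w9,w0), (w0,w9,w3), (w1,w7,w4), (w1,w7,w8), (w2,w5,w0), (w2,w5,w3), (w4,w6,w0), (w4,w6,w2), (w4,w6,w5), (w5,w0,w9), (w6,w0,w9), (w6,w5,w3), … and 8 more.
Total: 20.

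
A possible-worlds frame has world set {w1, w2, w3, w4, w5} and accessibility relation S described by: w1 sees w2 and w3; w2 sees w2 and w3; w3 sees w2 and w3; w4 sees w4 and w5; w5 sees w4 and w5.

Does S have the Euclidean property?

Euclidean: yes — any two successors of a common world are S-related.

Yes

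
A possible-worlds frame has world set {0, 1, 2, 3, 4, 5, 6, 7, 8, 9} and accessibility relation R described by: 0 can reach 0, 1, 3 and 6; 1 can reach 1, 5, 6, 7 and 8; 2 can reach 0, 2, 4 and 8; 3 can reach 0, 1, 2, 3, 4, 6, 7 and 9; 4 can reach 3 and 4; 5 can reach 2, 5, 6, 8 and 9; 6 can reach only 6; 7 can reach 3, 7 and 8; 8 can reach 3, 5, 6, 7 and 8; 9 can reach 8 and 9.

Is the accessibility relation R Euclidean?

Euclidean: no — 0 R 1 and 0 R 3, but not 1 R 3.

No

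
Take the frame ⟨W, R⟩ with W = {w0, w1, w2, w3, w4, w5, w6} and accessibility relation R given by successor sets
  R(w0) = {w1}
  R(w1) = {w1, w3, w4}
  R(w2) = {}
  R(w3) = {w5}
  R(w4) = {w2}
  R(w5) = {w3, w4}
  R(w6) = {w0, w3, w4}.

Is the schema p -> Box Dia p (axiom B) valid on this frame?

The schema B characterises exactly the symmetric frames.
Symmetric: no — w0 R w1 but not w1 R w0.

No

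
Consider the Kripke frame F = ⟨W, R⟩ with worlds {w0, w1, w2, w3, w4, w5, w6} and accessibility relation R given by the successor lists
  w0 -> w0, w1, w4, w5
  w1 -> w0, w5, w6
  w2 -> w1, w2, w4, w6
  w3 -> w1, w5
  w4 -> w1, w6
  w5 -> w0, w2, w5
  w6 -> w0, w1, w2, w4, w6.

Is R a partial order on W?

No

Reflexive: no — w1 is not related to itself.
Transitive: no — w0 R w1 and w1 R w6, but not w0 R w6.
Antisymmetric: no — w0 R w1 and w1 R w0 with w0 ≠ w1.
So R is not a partial order.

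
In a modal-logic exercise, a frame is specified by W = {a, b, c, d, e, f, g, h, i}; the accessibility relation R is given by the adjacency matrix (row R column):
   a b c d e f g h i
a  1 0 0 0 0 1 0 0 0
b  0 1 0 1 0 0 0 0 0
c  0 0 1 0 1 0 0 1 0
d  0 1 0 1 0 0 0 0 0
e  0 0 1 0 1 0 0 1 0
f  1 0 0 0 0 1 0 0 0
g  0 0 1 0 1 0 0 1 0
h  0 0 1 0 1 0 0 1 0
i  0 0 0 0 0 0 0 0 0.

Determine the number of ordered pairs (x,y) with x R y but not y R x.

3

Enumerating: (g,c), (g,e), (g,h).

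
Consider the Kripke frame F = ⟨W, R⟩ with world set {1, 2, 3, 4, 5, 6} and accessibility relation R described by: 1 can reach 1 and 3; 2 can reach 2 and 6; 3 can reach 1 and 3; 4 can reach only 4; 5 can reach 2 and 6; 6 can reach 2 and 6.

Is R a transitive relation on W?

Transitive: yes — every two-step R-path is closed by a direct edge.

Yes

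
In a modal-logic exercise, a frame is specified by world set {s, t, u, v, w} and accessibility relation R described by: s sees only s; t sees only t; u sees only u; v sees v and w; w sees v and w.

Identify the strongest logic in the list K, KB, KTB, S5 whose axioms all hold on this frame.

Symmetric (axiom B): yes — every pair in R has its reverse in R.
Reflexive (axiom T): yes — every world is R-related to itself.
Euclidean (axiom 5): yes — any two successors of a common world are R-related.
So F validates K, KB, KTB, S5. The strongest is S5.

S5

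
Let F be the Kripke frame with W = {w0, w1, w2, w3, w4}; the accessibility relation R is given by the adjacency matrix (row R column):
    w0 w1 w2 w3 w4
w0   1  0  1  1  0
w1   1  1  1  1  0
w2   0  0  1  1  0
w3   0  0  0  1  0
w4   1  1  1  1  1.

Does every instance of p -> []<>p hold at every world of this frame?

No

The schema B characterises exactly the symmetric frames.
Symmetric: no — w0 R w2 but not w2 R w0.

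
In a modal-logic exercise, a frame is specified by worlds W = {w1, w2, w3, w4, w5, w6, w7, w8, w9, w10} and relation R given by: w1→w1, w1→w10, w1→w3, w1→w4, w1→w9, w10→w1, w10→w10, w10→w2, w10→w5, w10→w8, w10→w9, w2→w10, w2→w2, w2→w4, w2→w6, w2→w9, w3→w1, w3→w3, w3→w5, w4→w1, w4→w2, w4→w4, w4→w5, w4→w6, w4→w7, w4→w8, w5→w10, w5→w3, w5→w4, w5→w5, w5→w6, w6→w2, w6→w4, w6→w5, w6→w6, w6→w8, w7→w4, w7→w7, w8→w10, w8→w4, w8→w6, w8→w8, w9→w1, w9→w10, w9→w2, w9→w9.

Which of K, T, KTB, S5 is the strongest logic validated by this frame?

KTB

Reflexive (axiom T): yes — every world is R-related to itself.
Symmetric (axiom B): yes — every pair in R has its reverse in R.
Euclidean (axiom 5): no — w1 R w10 and w1 R w3, but not w10 R w3.
So F validates K, T, KTB; S5 would additionally require R to be Euclidean. The strongest is KTB.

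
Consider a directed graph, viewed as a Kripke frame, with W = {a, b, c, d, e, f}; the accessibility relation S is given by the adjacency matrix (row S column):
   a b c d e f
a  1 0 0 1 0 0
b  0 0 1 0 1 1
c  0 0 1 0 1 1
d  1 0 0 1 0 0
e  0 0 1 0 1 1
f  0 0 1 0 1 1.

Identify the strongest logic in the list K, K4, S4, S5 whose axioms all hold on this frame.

Transitive (axiom 4): yes — every two-step S-path is closed by a direct edge.
Reflexive (axiom T): no — b is not related to itself.
Euclidean (axiom 5): yes — any two successors of a common world are S-related.
So F validates K, K4; S4 would additionally require S to be reflexive. The strongest is K4.

K4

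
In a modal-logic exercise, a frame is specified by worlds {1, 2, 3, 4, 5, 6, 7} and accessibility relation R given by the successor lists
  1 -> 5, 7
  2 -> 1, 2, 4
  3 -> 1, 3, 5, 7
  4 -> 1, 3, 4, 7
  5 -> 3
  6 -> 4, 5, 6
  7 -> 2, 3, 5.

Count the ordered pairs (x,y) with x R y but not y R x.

12

Enumerating: (1,5), (1,7), (2,1), (2,4), (3,1), (4,1), (4,3), (4,7), (6,4), (6,5), (7,2), (7,5).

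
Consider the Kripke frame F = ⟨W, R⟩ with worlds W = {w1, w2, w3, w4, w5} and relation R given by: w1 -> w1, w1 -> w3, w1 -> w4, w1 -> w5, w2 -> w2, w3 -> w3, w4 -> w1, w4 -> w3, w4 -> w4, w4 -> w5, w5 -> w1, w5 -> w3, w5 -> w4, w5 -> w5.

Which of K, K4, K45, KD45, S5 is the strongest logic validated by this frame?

K4

Transitive (axiom 4): yes — every two-step R-path is closed by a direct edge.
Euclidean (axiom 5): no — w1 R w3 and w1 R w4, but not w3 R w4.
Serial (axiom D): yes — every world has a successor (e.g. w1 R w1).
Reflexive (axiom T): yes — every world is R-related to itself.
So F validates K, K4; K45 would additionally require R to be Euclidean. The strongest is K4.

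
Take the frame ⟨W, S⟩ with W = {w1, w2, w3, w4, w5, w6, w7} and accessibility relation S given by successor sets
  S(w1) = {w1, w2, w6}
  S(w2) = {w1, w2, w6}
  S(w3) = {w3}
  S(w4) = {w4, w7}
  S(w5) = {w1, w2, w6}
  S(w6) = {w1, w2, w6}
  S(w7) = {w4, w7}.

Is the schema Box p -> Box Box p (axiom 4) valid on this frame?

By correspondence theory, 4 is valid on a frame iff S is transitive.
Transitive: yes — every two-step S-path is closed by a direct edge.

Yes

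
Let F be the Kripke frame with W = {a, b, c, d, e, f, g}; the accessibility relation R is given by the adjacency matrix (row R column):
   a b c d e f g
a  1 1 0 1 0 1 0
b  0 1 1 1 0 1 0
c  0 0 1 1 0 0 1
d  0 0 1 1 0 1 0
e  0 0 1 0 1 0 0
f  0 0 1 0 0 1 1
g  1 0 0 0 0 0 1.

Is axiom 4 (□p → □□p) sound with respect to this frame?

No

The schema 4 characterises exactly the transitive frames.
Transitive: no — a R b and b R c, but not a R c.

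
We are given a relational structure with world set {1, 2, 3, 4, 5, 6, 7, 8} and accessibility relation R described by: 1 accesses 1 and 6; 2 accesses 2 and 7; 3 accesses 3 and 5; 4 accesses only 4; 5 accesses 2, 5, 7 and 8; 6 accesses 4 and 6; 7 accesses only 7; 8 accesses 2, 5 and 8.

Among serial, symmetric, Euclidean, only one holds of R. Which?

serial

Serial: yes — every world has a successor (e.g. 1 R 1).
Symmetric: no — 1 R 6 but not 6 R 1.
Euclidean: no — 5 R 2 and 5 R 8, but not 2 R 8.
Only serial holds.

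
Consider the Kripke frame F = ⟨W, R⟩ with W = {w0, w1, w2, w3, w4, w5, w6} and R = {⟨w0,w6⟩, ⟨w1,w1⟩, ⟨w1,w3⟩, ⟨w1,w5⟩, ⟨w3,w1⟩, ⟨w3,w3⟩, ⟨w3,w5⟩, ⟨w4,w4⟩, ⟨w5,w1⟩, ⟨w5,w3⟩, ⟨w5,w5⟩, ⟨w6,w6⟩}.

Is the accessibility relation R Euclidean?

Euclidean: yes — any two successors of a common world are R-related.

Yes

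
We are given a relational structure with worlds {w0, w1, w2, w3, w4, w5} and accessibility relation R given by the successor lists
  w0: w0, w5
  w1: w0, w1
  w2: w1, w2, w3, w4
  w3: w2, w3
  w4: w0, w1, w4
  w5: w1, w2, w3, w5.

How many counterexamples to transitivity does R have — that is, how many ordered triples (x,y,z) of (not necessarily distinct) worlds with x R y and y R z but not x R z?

Enumerating: (w0,w5,w1), (w0,w5,w2), (w0,w5,w3), (w1,w0,w5), (w2,w1,w0), (w2,w4,w0), (w3,w2,w1), (w3,w2,w4), (w4,w0,w5), (w5,w1,w0), (w5,w2,w4).

11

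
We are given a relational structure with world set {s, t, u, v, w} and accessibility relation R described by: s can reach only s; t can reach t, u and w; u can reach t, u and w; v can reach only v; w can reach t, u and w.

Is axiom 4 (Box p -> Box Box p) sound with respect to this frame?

Yes

By correspondence theory, 4 is valid on a frame iff R is transitive.
Transitive: yes — every two-step R-path is closed by a direct edge.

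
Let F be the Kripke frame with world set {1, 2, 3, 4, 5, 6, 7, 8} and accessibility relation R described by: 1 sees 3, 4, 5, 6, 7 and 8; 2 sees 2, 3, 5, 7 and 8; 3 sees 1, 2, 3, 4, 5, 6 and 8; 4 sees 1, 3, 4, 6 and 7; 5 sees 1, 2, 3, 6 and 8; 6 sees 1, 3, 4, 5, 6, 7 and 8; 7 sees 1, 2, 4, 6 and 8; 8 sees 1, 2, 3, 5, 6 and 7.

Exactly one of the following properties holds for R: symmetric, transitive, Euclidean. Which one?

symmetric

Symmetric: yes — every pair in R has its reverse in R.
Transitive: no — 1 R 3 and 3 R 2, but not 1 R 2.
Euclidean: no — 1 R 3 and 1 R 7, but not 3 R 7.
Only symmetric holds.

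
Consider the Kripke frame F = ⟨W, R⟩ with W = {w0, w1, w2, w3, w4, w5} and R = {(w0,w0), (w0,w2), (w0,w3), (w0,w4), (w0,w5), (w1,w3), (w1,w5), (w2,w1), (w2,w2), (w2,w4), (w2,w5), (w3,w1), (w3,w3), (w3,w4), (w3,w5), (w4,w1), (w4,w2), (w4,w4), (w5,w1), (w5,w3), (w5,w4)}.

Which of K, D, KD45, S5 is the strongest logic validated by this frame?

Serial (axiom D): yes — every world has a successor (e.g. w0 R w0).
Euclidean (axiom 5): no — w0 R w2 and w0 R w3, but not w2 R w3.
Transitive (axiom 4): no — w0 R w2 and w2 R w1, but not w0 R w1.
Reflexive (axiom T): no — w1 is not related to itself.
So F validates K, D; KD45 would additionally require R to be Euclidean and transitive. The strongest is D.

D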